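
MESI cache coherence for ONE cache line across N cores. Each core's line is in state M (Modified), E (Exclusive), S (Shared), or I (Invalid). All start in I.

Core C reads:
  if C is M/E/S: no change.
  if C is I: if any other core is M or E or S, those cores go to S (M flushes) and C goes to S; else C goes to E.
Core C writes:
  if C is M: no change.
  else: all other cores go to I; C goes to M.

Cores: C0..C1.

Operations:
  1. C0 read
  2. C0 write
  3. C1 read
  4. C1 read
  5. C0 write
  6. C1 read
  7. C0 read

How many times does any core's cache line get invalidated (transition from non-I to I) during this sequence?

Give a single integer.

Answer: 1

Derivation:
Op 1: C0 read [C0 read from I: no other sharers -> C0=E (exclusive)] -> [E,I] (invalidations this op: 0; running total: 0)
Op 2: C0 write [C0 write: invalidate none -> C0=M] -> [M,I] (invalidations this op: 0; running total: 0)
Op 3: C1 read [C1 read from I: others=['C0=M'] -> C1=S, others downsized to S] -> [S,S] (invalidations this op: 0; running total: 0)
Op 4: C1 read [C1 read: already in S, no change] -> [S,S] (invalidations this op: 0; running total: 0)
Op 5: C0 write [C0 write: invalidate ['C1=S'] -> C0=M] -> [M,I] (invalidations this op: 1; running total: 1)
Op 6: C1 read [C1 read from I: others=['C0=M'] -> C1=S, others downsized to S] -> [S,S] (invalidations this op: 0; running total: 1)
Op 7: C0 read [C0 read: already in S, no change] -> [S,S] (invalidations this op: 0; running total: 1)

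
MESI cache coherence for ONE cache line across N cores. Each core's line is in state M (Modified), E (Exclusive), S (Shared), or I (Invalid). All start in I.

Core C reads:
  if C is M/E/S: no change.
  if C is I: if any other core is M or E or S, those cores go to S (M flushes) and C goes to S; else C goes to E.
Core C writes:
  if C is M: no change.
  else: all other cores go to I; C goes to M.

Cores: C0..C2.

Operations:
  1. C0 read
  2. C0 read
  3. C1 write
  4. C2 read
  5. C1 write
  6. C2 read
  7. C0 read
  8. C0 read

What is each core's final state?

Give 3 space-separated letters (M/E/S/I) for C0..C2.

Answer: S S S

Derivation:
Op 1: C0 read [C0 read from I: no other sharers -> C0=E (exclusive)] -> [E,I,I]
Op 2: C0 read [C0 read: already in E, no change] -> [E,I,I]
Op 3: C1 write [C1 write: invalidate ['C0=E'] -> C1=M] -> [I,M,I]
Op 4: C2 read [C2 read from I: others=['C1=M'] -> C2=S, others downsized to S] -> [I,S,S]
Op 5: C1 write [C1 write: invalidate ['C2=S'] -> C1=M] -> [I,M,I]
Op 6: C2 read [C2 read from I: others=['C1=M'] -> C2=S, others downsized to S] -> [I,S,S]
Op 7: C0 read [C0 read from I: others=['C1=S', 'C2=S'] -> C0=S, others downsized to S] -> [S,S,S]
Op 8: C0 read [C0 read: already in S, no change] -> [S,S,S]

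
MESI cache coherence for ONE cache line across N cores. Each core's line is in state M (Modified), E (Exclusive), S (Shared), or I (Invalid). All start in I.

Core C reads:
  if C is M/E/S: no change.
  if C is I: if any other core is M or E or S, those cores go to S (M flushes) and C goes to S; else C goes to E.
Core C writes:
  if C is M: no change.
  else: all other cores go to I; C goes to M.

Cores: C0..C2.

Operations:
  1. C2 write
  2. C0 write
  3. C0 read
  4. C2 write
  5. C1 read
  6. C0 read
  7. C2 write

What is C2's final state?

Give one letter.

Op 1: C2 write [C2 write: invalidate none -> C2=M] -> [I,I,M]
Op 2: C0 write [C0 write: invalidate ['C2=M'] -> C0=M] -> [M,I,I]
Op 3: C0 read [C0 read: already in M, no change] -> [M,I,I]
Op 4: C2 write [C2 write: invalidate ['C0=M'] -> C2=M] -> [I,I,M]
Op 5: C1 read [C1 read from I: others=['C2=M'] -> C1=S, others downsized to S] -> [I,S,S]
Op 6: C0 read [C0 read from I: others=['C1=S', 'C2=S'] -> C0=S, others downsized to S] -> [S,S,S]
Op 7: C2 write [C2 write: invalidate ['C0=S', 'C1=S'] -> C2=M] -> [I,I,M]

Answer: M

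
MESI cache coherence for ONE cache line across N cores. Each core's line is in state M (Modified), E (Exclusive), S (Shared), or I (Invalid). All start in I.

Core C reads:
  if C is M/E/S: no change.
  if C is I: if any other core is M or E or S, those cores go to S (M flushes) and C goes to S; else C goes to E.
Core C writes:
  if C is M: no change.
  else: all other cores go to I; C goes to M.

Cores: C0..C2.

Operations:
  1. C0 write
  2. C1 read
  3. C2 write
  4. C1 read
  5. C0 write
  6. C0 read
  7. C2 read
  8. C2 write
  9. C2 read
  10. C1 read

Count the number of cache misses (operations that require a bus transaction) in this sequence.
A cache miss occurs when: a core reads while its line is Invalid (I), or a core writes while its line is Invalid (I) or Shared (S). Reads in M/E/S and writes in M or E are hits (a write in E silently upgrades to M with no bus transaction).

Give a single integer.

Op 1: C0 write [C0 write: invalidate none -> C0=M] -> [M,I,I] [MISS #1: write from I]
Op 2: C1 read [C1 read from I: others=['C0=M'] -> C1=S, others downsized to S] -> [S,S,I] [MISS #2: read from I]
Op 3: C2 write [C2 write: invalidate ['C0=S', 'C1=S'] -> C2=M] -> [I,I,M] [MISS #3: write from I]
Op 4: C1 read [C1 read from I: others=['C2=M'] -> C1=S, others downsized to S] -> [I,S,S] [MISS #4: read from I]
Op 5: C0 write [C0 write: invalidate ['C1=S', 'C2=S'] -> C0=M] -> [M,I,I] [MISS #5: write from I]
Op 6: C0 read [C0 read: already in M, no change] -> [M,I,I] [hit: read from M]
Op 7: C2 read [C2 read from I: others=['C0=M'] -> C2=S, others downsized to S] -> [S,I,S] [MISS #6: read from I]
Op 8: C2 write [C2 write: invalidate ['C0=S'] -> C2=M] -> [I,I,M] [MISS #7: write from S]
Op 9: C2 read [C2 read: already in M, no change] -> [I,I,M] [hit: read from M]
Op 10: C1 read [C1 read from I: others=['C2=M'] -> C1=S, others downsized to S] -> [I,S,S] [MISS #8: read from I]

Answer: 8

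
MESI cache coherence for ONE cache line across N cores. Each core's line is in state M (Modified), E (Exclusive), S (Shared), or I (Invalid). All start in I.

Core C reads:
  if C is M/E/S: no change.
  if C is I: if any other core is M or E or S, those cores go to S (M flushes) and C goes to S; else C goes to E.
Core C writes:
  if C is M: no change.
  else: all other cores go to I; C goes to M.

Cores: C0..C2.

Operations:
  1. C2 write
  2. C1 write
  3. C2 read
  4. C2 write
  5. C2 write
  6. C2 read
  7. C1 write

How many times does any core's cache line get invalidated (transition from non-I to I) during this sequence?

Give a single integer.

Op 1: C2 write [C2 write: invalidate none -> C2=M] -> [I,I,M] (invalidations this op: 0; running total: 0)
Op 2: C1 write [C1 write: invalidate ['C2=M'] -> C1=M] -> [I,M,I] (invalidations this op: 1; running total: 1)
Op 3: C2 read [C2 read from I: others=['C1=M'] -> C2=S, others downsized to S] -> [I,S,S] (invalidations this op: 0; running total: 1)
Op 4: C2 write [C2 write: invalidate ['C1=S'] -> C2=M] -> [I,I,M] (invalidations this op: 1; running total: 2)
Op 5: C2 write [C2 write: already M (modified), no change] -> [I,I,M] (invalidations this op: 0; running total: 2)
Op 6: C2 read [C2 read: already in M, no change] -> [I,I,M] (invalidations this op: 0; running total: 2)
Op 7: C1 write [C1 write: invalidate ['C2=M'] -> C1=M] -> [I,M,I] (invalidations this op: 1; running total: 3)

Answer: 3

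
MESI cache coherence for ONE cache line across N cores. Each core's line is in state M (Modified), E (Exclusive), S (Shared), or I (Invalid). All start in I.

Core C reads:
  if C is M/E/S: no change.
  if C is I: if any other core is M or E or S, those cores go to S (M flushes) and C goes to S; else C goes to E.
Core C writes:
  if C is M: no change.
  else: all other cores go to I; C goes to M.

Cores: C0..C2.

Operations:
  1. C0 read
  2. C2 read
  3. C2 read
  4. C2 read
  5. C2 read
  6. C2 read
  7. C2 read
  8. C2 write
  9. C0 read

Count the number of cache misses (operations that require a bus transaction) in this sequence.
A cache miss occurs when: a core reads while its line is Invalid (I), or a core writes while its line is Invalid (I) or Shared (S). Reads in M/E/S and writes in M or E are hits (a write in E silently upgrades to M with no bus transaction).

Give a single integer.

Answer: 4

Derivation:
Op 1: C0 read [C0 read from I: no other sharers -> C0=E (exclusive)] -> [E,I,I] [MISS #1: read from I]
Op 2: C2 read [C2 read from I: others=['C0=E'] -> C2=S, others downsized to S] -> [S,I,S] [MISS #2: read from I]
Op 3: C2 read [C2 read: already in S, no change] -> [S,I,S] [hit: read from S]
Op 4: C2 read [C2 read: already in S, no change] -> [S,I,S] [hit: read from S]
Op 5: C2 read [C2 read: already in S, no change] -> [S,I,S] [hit: read from S]
Op 6: C2 read [C2 read: already in S, no change] -> [S,I,S] [hit: read from S]
Op 7: C2 read [C2 read: already in S, no change] -> [S,I,S] [hit: read from S]
Op 8: C2 write [C2 write: invalidate ['C0=S'] -> C2=M] -> [I,I,M] [MISS #3: write from S]
Op 9: C0 read [C0 read from I: others=['C2=M'] -> C0=S, others downsized to S] -> [S,I,S] [MISS #4: read from I]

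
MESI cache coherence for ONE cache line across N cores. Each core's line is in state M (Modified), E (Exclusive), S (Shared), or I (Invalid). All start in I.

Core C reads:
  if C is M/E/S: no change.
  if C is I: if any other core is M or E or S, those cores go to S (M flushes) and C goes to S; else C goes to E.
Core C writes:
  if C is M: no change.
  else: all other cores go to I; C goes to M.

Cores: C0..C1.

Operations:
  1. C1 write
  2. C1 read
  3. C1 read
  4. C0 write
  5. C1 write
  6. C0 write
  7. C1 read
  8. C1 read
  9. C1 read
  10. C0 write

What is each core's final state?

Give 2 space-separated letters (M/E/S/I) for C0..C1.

Answer: M I

Derivation:
Op 1: C1 write [C1 write: invalidate none -> C1=M] -> [I,M]
Op 2: C1 read [C1 read: already in M, no change] -> [I,M]
Op 3: C1 read [C1 read: already in M, no change] -> [I,M]
Op 4: C0 write [C0 write: invalidate ['C1=M'] -> C0=M] -> [M,I]
Op 5: C1 write [C1 write: invalidate ['C0=M'] -> C1=M] -> [I,M]
Op 6: C0 write [C0 write: invalidate ['C1=M'] -> C0=M] -> [M,I]
Op 7: C1 read [C1 read from I: others=['C0=M'] -> C1=S, others downsized to S] -> [S,S]
Op 8: C1 read [C1 read: already in S, no change] -> [S,S]
Op 9: C1 read [C1 read: already in S, no change] -> [S,S]
Op 10: C0 write [C0 write: invalidate ['C1=S'] -> C0=M] -> [M,I]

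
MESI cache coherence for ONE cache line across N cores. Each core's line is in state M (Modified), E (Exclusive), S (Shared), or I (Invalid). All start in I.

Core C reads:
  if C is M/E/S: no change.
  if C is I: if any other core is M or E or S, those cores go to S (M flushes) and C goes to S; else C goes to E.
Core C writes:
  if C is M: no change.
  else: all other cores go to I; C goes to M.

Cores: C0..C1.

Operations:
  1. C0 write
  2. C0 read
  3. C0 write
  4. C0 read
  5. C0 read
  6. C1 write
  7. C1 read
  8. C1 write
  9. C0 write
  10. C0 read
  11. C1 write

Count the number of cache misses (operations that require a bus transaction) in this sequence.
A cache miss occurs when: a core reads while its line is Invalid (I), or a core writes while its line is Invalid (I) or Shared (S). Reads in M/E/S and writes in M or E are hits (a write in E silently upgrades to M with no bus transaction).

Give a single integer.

Answer: 4

Derivation:
Op 1: C0 write [C0 write: invalidate none -> C0=M] -> [M,I] [MISS #1: write from I]
Op 2: C0 read [C0 read: already in M, no change] -> [M,I] [hit: read from M]
Op 3: C0 write [C0 write: already M (modified), no change] -> [M,I] [hit: write from M]
Op 4: C0 read [C0 read: already in M, no change] -> [M,I] [hit: read from M]
Op 5: C0 read [C0 read: already in M, no change] -> [M,I] [hit: read from M]
Op 6: C1 write [C1 write: invalidate ['C0=M'] -> C1=M] -> [I,M] [MISS #2: write from I]
Op 7: C1 read [C1 read: already in M, no change] -> [I,M] [hit: read from M]
Op 8: C1 write [C1 write: already M (modified), no change] -> [I,M] [hit: write from M]
Op 9: C0 write [C0 write: invalidate ['C1=M'] -> C0=M] -> [M,I] [MISS #3: write from I]
Op 10: C0 read [C0 read: already in M, no change] -> [M,I] [hit: read from M]
Op 11: C1 write [C1 write: invalidate ['C0=M'] -> C1=M] -> [I,M] [MISS #4: write from I]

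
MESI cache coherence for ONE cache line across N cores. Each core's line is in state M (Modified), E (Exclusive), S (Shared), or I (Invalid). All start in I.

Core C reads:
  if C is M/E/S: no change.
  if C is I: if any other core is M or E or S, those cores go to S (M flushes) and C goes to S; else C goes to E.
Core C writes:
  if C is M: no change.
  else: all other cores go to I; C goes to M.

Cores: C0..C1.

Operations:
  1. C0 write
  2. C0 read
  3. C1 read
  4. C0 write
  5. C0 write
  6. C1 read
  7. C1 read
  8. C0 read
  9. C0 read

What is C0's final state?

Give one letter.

Op 1: C0 write [C0 write: invalidate none -> C0=M] -> [M,I]
Op 2: C0 read [C0 read: already in M, no change] -> [M,I]
Op 3: C1 read [C1 read from I: others=['C0=M'] -> C1=S, others downsized to S] -> [S,S]
Op 4: C0 write [C0 write: invalidate ['C1=S'] -> C0=M] -> [M,I]
Op 5: C0 write [C0 write: already M (modified), no change] -> [M,I]
Op 6: C1 read [C1 read from I: others=['C0=M'] -> C1=S, others downsized to S] -> [S,S]
Op 7: C1 read [C1 read: already in S, no change] -> [S,S]
Op 8: C0 read [C0 read: already in S, no change] -> [S,S]
Op 9: C0 read [C0 read: already in S, no change] -> [S,S]

Answer: S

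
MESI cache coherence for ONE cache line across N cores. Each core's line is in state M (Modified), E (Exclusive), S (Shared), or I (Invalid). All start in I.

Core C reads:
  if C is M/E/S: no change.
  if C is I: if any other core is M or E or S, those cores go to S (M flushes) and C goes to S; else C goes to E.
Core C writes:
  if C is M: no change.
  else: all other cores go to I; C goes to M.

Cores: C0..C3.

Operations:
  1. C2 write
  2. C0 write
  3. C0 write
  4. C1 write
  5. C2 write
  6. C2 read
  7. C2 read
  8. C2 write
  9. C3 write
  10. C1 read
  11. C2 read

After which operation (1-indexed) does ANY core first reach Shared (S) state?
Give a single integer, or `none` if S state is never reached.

Answer: 10

Derivation:
Op 1: C2 write [C2 write: invalidate none -> C2=M] -> [I,I,M,I]
Op 2: C0 write [C0 write: invalidate ['C2=M'] -> C0=M] -> [M,I,I,I]
Op 3: C0 write [C0 write: already M (modified), no change] -> [M,I,I,I]
Op 4: C1 write [C1 write: invalidate ['C0=M'] -> C1=M] -> [I,M,I,I]
Op 5: C2 write [C2 write: invalidate ['C1=M'] -> C2=M] -> [I,I,M,I]
Op 6: C2 read [C2 read: already in M, no change] -> [I,I,M,I]
Op 7: C2 read [C2 read: already in M, no change] -> [I,I,M,I]
Op 8: C2 write [C2 write: already M (modified), no change] -> [I,I,M,I]
Op 9: C3 write [C3 write: invalidate ['C2=M'] -> C3=M] -> [I,I,I,M]
Op 10: C1 read [C1 read from I: others=['C3=M'] -> C1=S, others downsized to S] -> [I,S,I,S]
  -> First S state at op 10; remaining ops need not be traced.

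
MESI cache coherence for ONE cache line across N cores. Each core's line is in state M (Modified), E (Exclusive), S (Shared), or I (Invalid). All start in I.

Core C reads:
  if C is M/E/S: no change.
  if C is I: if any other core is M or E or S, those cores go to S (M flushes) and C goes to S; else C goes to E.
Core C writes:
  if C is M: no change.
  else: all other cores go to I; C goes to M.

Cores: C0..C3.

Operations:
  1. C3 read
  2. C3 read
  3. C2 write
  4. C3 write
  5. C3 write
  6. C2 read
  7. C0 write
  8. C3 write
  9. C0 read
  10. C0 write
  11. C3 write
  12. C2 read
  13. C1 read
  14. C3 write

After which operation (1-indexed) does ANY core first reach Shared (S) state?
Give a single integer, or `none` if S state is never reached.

Answer: 6

Derivation:
Op 1: C3 read [C3 read from I: no other sharers -> C3=E (exclusive)] -> [I,I,I,E]
Op 2: C3 read [C3 read: already in E, no change] -> [I,I,I,E]
Op 3: C2 write [C2 write: invalidate ['C3=E'] -> C2=M] -> [I,I,M,I]
Op 4: C3 write [C3 write: invalidate ['C2=M'] -> C3=M] -> [I,I,I,M]
Op 5: C3 write [C3 write: already M (modified), no change] -> [I,I,I,M]
Op 6: C2 read [C2 read from I: others=['C3=M'] -> C2=S, others downsized to S] -> [I,I,S,S]
  -> First S state at op 6; remaining ops need not be traced.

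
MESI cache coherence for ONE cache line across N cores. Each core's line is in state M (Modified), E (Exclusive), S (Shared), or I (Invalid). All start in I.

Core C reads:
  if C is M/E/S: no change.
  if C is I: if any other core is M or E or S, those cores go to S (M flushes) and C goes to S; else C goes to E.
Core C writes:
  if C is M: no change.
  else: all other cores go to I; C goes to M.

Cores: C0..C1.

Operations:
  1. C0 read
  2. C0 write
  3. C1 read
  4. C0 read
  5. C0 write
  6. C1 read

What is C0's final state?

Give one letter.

Op 1: C0 read [C0 read from I: no other sharers -> C0=E (exclusive)] -> [E,I]
Op 2: C0 write [C0 write: invalidate none -> C0=M] -> [M,I]
Op 3: C1 read [C1 read from I: others=['C0=M'] -> C1=S, others downsized to S] -> [S,S]
Op 4: C0 read [C0 read: already in S, no change] -> [S,S]
Op 5: C0 write [C0 write: invalidate ['C1=S'] -> C0=M] -> [M,I]
Op 6: C1 read [C1 read from I: others=['C0=M'] -> C1=S, others downsized to S] -> [S,S]

Answer: S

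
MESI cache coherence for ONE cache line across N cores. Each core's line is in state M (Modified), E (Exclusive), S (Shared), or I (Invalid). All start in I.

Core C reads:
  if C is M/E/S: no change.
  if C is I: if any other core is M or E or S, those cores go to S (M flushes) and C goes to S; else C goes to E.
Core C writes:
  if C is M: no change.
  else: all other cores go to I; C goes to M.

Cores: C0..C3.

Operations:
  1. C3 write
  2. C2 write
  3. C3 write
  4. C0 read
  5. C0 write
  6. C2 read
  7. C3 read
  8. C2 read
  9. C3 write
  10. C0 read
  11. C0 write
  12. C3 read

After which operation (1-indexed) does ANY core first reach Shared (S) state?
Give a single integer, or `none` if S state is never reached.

Op 1: C3 write [C3 write: invalidate none -> C3=M] -> [I,I,I,M]
Op 2: C2 write [C2 write: invalidate ['C3=M'] -> C2=M] -> [I,I,M,I]
Op 3: C3 write [C3 write: invalidate ['C2=M'] -> C3=M] -> [I,I,I,M]
Op 4: C0 read [C0 read from I: others=['C3=M'] -> C0=S, others downsized to S] -> [S,I,I,S]
  -> First S state at op 4; remaining ops need not be traced.

Answer: 4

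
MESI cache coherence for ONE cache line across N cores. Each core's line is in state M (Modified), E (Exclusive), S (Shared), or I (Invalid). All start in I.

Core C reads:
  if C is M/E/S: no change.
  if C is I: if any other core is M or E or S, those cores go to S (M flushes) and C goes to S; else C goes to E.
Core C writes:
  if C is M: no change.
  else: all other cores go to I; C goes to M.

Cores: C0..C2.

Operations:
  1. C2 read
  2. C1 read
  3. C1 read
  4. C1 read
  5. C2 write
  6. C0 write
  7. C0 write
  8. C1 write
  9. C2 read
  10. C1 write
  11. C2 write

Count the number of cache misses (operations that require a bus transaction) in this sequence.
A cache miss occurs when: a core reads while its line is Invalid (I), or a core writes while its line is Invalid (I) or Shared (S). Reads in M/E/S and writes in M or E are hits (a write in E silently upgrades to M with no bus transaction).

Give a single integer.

Answer: 8

Derivation:
Op 1: C2 read [C2 read from I: no other sharers -> C2=E (exclusive)] -> [I,I,E] [MISS #1: read from I]
Op 2: C1 read [C1 read from I: others=['C2=E'] -> C1=S, others downsized to S] -> [I,S,S] [MISS #2: read from I]
Op 3: C1 read [C1 read: already in S, no change] -> [I,S,S] [hit: read from S]
Op 4: C1 read [C1 read: already in S, no change] -> [I,S,S] [hit: read from S]
Op 5: C2 write [C2 write: invalidate ['C1=S'] -> C2=M] -> [I,I,M] [MISS #3: write from S]
Op 6: C0 write [C0 write: invalidate ['C2=M'] -> C0=M] -> [M,I,I] [MISS #4: write from I]
Op 7: C0 write [C0 write: already M (modified), no change] -> [M,I,I] [hit: write from M]
Op 8: C1 write [C1 write: invalidate ['C0=M'] -> C1=M] -> [I,M,I] [MISS #5: write from I]
Op 9: C2 read [C2 read from I: others=['C1=M'] -> C2=S, others downsized to S] -> [I,S,S] [MISS #6: read from I]
Op 10: C1 write [C1 write: invalidate ['C2=S'] -> C1=M] -> [I,M,I] [MISS #7: write from S]
Op 11: C2 write [C2 write: invalidate ['C1=M'] -> C2=M] -> [I,I,M] [MISS #8: write from I]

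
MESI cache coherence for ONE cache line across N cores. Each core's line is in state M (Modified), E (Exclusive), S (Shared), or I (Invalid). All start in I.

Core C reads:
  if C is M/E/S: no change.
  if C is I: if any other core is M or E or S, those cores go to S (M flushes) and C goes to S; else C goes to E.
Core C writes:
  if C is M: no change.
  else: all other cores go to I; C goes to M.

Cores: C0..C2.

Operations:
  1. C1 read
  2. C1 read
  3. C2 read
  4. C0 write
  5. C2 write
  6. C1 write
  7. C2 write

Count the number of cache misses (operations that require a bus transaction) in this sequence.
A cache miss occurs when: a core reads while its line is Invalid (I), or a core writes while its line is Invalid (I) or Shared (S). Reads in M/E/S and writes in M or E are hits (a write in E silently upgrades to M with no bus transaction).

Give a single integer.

Answer: 6

Derivation:
Op 1: C1 read [C1 read from I: no other sharers -> C1=E (exclusive)] -> [I,E,I] [MISS #1: read from I]
Op 2: C1 read [C1 read: already in E, no change] -> [I,E,I] [hit: read from E]
Op 3: C2 read [C2 read from I: others=['C1=E'] -> C2=S, others downsized to S] -> [I,S,S] [MISS #2: read from I]
Op 4: C0 write [C0 write: invalidate ['C1=S', 'C2=S'] -> C0=M] -> [M,I,I] [MISS #3: write from I]
Op 5: C2 write [C2 write: invalidate ['C0=M'] -> C2=M] -> [I,I,M] [MISS #4: write from I]
Op 6: C1 write [C1 write: invalidate ['C2=M'] -> C1=M] -> [I,M,I] [MISS #5: write from I]
Op 7: C2 write [C2 write: invalidate ['C1=M'] -> C2=M] -> [I,I,M] [MISS #6: write from I]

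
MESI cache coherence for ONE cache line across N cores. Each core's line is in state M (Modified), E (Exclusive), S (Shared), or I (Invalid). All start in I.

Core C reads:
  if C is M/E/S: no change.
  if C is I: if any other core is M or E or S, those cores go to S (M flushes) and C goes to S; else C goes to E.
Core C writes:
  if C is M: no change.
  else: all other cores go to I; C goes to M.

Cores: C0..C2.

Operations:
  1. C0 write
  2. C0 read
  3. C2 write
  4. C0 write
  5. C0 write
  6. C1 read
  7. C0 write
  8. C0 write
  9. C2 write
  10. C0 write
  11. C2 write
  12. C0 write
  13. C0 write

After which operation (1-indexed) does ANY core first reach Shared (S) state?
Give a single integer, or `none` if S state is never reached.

Op 1: C0 write [C0 write: invalidate none -> C0=M] -> [M,I,I]
Op 2: C0 read [C0 read: already in M, no change] -> [M,I,I]
Op 3: C2 write [C2 write: invalidate ['C0=M'] -> C2=M] -> [I,I,M]
Op 4: C0 write [C0 write: invalidate ['C2=M'] -> C0=M] -> [M,I,I]
Op 5: C0 write [C0 write: already M (modified), no change] -> [M,I,I]
Op 6: C1 read [C1 read from I: others=['C0=M'] -> C1=S, others downsized to S] -> [S,S,I]
  -> First S state at op 6; remaining ops need not be traced.

Answer: 6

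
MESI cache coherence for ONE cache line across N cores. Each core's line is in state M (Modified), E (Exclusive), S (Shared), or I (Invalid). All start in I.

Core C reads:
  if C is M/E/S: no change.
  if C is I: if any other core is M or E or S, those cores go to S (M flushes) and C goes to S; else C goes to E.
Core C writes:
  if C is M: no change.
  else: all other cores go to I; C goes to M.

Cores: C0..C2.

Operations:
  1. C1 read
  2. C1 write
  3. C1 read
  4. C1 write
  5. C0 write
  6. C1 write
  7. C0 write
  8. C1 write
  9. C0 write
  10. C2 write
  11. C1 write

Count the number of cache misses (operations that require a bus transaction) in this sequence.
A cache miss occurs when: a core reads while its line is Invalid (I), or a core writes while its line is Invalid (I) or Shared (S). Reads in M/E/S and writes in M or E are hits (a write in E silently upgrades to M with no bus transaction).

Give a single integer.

Answer: 8

Derivation:
Op 1: C1 read [C1 read from I: no other sharers -> C1=E (exclusive)] -> [I,E,I] [MISS #1: read from I]
Op 2: C1 write [C1 write: invalidate none -> C1=M] -> [I,M,I] [hit: write from E is a silent E->M upgrade, no bus transaction]
Op 3: C1 read [C1 read: already in M, no change] -> [I,M,I] [hit: read from M]
Op 4: C1 write [C1 write: already M (modified), no change] -> [I,M,I] [hit: write from M]
Op 5: C0 write [C0 write: invalidate ['C1=M'] -> C0=M] -> [M,I,I] [MISS #2: write from I]
Op 6: C1 write [C1 write: invalidate ['C0=M'] -> C1=M] -> [I,M,I] [MISS #3: write from I]
Op 7: C0 write [C0 write: invalidate ['C1=M'] -> C0=M] -> [M,I,I] [MISS #4: write from I]
Op 8: C1 write [C1 write: invalidate ['C0=M'] -> C1=M] -> [I,M,I] [MISS #5: write from I]
Op 9: C0 write [C0 write: invalidate ['C1=M'] -> C0=M] -> [M,I,I] [MISS #6: write from I]
Op 10: C2 write [C2 write: invalidate ['C0=M'] -> C2=M] -> [I,I,M] [MISS #7: write from I]
Op 11: C1 write [C1 write: invalidate ['C2=M'] -> C1=M] -> [I,M,I] [MISS #8: write from I]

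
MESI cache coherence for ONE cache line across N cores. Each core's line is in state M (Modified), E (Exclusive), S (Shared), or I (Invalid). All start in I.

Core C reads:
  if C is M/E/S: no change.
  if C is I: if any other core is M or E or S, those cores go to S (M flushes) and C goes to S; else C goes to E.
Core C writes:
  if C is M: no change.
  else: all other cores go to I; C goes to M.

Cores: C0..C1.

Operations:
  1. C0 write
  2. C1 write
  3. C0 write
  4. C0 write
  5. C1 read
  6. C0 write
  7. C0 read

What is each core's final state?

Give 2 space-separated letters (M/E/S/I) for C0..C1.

Answer: M I

Derivation:
Op 1: C0 write [C0 write: invalidate none -> C0=M] -> [M,I]
Op 2: C1 write [C1 write: invalidate ['C0=M'] -> C1=M] -> [I,M]
Op 3: C0 write [C0 write: invalidate ['C1=M'] -> C0=M] -> [M,I]
Op 4: C0 write [C0 write: already M (modified), no change] -> [M,I]
Op 5: C1 read [C1 read from I: others=['C0=M'] -> C1=S, others downsized to S] -> [S,S]
Op 6: C0 write [C0 write: invalidate ['C1=S'] -> C0=M] -> [M,I]
Op 7: C0 read [C0 read: already in M, no change] -> [M,I]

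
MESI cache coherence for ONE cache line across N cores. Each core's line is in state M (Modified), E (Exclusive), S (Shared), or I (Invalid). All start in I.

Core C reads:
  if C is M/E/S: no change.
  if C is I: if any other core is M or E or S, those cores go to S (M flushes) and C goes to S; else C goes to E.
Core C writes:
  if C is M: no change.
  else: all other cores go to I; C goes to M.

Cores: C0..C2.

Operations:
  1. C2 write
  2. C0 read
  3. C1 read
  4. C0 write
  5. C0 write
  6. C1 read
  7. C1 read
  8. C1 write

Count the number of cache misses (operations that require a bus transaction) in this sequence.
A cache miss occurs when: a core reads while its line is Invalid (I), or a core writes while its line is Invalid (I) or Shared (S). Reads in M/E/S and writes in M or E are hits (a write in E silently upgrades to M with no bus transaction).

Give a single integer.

Answer: 6

Derivation:
Op 1: C2 write [C2 write: invalidate none -> C2=M] -> [I,I,M] [MISS #1: write from I]
Op 2: C0 read [C0 read from I: others=['C2=M'] -> C0=S, others downsized to S] -> [S,I,S] [MISS #2: read from I]
Op 3: C1 read [C1 read from I: others=['C0=S', 'C2=S'] -> C1=S, others downsized to S] -> [S,S,S] [MISS #3: read from I]
Op 4: C0 write [C0 write: invalidate ['C1=S', 'C2=S'] -> C0=M] -> [M,I,I] [MISS #4: write from S]
Op 5: C0 write [C0 write: already M (modified), no change] -> [M,I,I] [hit: write from M]
Op 6: C1 read [C1 read from I: others=['C0=M'] -> C1=S, others downsized to S] -> [S,S,I] [MISS #5: read from I]
Op 7: C1 read [C1 read: already in S, no change] -> [S,S,I] [hit: read from S]
Op 8: C1 write [C1 write: invalidate ['C0=S'] -> C1=M] -> [I,M,I] [MISS #6: write from S]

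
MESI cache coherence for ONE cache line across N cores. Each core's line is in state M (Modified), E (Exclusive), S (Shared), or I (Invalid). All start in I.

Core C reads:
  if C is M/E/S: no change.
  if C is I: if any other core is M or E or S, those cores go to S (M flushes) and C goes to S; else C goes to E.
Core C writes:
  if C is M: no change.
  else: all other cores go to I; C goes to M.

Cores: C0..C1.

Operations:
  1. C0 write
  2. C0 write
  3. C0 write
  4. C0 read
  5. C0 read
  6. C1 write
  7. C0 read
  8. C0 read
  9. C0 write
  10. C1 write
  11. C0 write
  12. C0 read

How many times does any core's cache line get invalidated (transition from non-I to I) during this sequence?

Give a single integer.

Op 1: C0 write [C0 write: invalidate none -> C0=M] -> [M,I] (invalidations this op: 0; running total: 0)
Op 2: C0 write [C0 write: already M (modified), no change] -> [M,I] (invalidations this op: 0; running total: 0)
Op 3: C0 write [C0 write: already M (modified), no change] -> [M,I] (invalidations this op: 0; running total: 0)
Op 4: C0 read [C0 read: already in M, no change] -> [M,I] (invalidations this op: 0; running total: 0)
Op 5: C0 read [C0 read: already in M, no change] -> [M,I] (invalidations this op: 0; running total: 0)
Op 6: C1 write [C1 write: invalidate ['C0=M'] -> C1=M] -> [I,M] (invalidations this op: 1; running total: 1)
Op 7: C0 read [C0 read from I: others=['C1=M'] -> C0=S, others downsized to S] -> [S,S] (invalidations this op: 0; running total: 1)
Op 8: C0 read [C0 read: already in S, no change] -> [S,S] (invalidations this op: 0; running total: 1)
Op 9: C0 write [C0 write: invalidate ['C1=S'] -> C0=M] -> [M,I] (invalidations this op: 1; running total: 2)
Op 10: C1 write [C1 write: invalidate ['C0=M'] -> C1=M] -> [I,M] (invalidations this op: 1; running total: 3)
Op 11: C0 write [C0 write: invalidate ['C1=M'] -> C0=M] -> [M,I] (invalidations this op: 1; running total: 4)
Op 12: C0 read [C0 read: already in M, no change] -> [M,I] (invalidations this op: 0; running total: 4)

Answer: 4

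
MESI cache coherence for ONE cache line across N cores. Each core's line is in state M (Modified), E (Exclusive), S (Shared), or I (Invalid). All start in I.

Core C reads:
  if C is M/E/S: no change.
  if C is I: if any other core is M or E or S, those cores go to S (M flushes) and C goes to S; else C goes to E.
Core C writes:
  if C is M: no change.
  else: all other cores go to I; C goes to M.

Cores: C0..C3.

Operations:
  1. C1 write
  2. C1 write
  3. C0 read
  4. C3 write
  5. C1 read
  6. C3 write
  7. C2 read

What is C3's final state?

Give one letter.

Answer: S

Derivation:
Op 1: C1 write [C1 write: invalidate none -> C1=M] -> [I,M,I,I]
Op 2: C1 write [C1 write: already M (modified), no change] -> [I,M,I,I]
Op 3: C0 read [C0 read from I: others=['C1=M'] -> C0=S, others downsized to S] -> [S,S,I,I]
Op 4: C3 write [C3 write: invalidate ['C0=S', 'C1=S'] -> C3=M] -> [I,I,I,M]
Op 5: C1 read [C1 read from I: others=['C3=M'] -> C1=S, others downsized to S] -> [I,S,I,S]
Op 6: C3 write [C3 write: invalidate ['C1=S'] -> C3=M] -> [I,I,I,M]
Op 7: C2 read [C2 read from I: others=['C3=M'] -> C2=S, others downsized to S] -> [I,I,S,S]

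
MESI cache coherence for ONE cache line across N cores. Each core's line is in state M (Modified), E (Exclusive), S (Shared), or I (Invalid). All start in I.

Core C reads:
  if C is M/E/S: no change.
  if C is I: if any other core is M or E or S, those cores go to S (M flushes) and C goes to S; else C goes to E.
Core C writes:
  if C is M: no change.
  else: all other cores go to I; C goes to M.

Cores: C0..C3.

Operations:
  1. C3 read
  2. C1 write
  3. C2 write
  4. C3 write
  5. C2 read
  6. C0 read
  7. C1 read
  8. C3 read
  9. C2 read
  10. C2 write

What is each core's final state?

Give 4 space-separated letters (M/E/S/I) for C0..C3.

Op 1: C3 read [C3 read from I: no other sharers -> C3=E (exclusive)] -> [I,I,I,E]
Op 2: C1 write [C1 write: invalidate ['C3=E'] -> C1=M] -> [I,M,I,I]
Op 3: C2 write [C2 write: invalidate ['C1=M'] -> C2=M] -> [I,I,M,I]
Op 4: C3 write [C3 write: invalidate ['C2=M'] -> C3=M] -> [I,I,I,M]
Op 5: C2 read [C2 read from I: others=['C3=M'] -> C2=S, others downsized to S] -> [I,I,S,S]
Op 6: C0 read [C0 read from I: others=['C2=S', 'C3=S'] -> C0=S, others downsized to S] -> [S,I,S,S]
Op 7: C1 read [C1 read from I: others=['C0=S', 'C2=S', 'C3=S'] -> C1=S, others downsized to S] -> [S,S,S,S]
Op 8: C3 read [C3 read: already in S, no change] -> [S,S,S,S]
Op 9: C2 read [C2 read: already in S, no change] -> [S,S,S,S]
Op 10: C2 write [C2 write: invalidate ['C0=S', 'C1=S', 'C3=S'] -> C2=M] -> [I,I,M,I]

Answer: I I M I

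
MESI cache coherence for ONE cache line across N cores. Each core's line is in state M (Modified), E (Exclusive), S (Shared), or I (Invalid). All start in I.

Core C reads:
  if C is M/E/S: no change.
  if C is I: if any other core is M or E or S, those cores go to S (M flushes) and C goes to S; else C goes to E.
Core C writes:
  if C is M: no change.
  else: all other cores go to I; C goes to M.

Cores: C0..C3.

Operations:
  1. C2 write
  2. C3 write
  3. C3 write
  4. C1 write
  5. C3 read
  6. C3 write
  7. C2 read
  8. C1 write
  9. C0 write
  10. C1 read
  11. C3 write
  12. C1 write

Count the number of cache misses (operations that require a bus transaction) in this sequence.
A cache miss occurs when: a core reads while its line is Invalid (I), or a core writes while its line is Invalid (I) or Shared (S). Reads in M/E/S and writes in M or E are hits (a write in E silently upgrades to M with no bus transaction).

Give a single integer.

Answer: 11

Derivation:
Op 1: C2 write [C2 write: invalidate none -> C2=M] -> [I,I,M,I] [MISS #1: write from I]
Op 2: C3 write [C3 write: invalidate ['C2=M'] -> C3=M] -> [I,I,I,M] [MISS #2: write from I]
Op 3: C3 write [C3 write: already M (modified), no change] -> [I,I,I,M] [hit: write from M]
Op 4: C1 write [C1 write: invalidate ['C3=M'] -> C1=M] -> [I,M,I,I] [MISS #3: write from I]
Op 5: C3 read [C3 read from I: others=['C1=M'] -> C3=S, others downsized to S] -> [I,S,I,S] [MISS #4: read from I]
Op 6: C3 write [C3 write: invalidate ['C1=S'] -> C3=M] -> [I,I,I,M] [MISS #5: write from S]
Op 7: C2 read [C2 read from I: others=['C3=M'] -> C2=S, others downsized to S] -> [I,I,S,S] [MISS #6: read from I]
Op 8: C1 write [C1 write: invalidate ['C2=S', 'C3=S'] -> C1=M] -> [I,M,I,I] [MISS #7: write from I]
Op 9: C0 write [C0 write: invalidate ['C1=M'] -> C0=M] -> [M,I,I,I] [MISS #8: write from I]
Op 10: C1 read [C1 read from I: others=['C0=M'] -> C1=S, others downsized to S] -> [S,S,I,I] [MISS #9: read from I]
Op 11: C3 write [C3 write: invalidate ['C0=S', 'C1=S'] -> C3=M] -> [I,I,I,M] [MISS #10: write from I]
Op 12: C1 write [C1 write: invalidate ['C3=M'] -> C1=M] -> [I,M,I,I] [MISS #11: write from I]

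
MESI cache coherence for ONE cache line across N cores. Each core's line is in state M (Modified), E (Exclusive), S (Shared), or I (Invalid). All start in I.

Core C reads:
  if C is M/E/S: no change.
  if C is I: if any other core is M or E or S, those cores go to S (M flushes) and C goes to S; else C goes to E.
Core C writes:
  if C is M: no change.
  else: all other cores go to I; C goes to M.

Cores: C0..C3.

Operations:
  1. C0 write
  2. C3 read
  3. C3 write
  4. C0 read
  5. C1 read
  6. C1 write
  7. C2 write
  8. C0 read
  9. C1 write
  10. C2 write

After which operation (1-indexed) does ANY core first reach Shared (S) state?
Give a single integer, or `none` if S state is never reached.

Answer: 2

Derivation:
Op 1: C0 write [C0 write: invalidate none -> C0=M] -> [M,I,I,I]
Op 2: C3 read [C3 read from I: others=['C0=M'] -> C3=S, others downsized to S] -> [S,I,I,S]
  -> First S state at op 2; remaining ops need not be traced.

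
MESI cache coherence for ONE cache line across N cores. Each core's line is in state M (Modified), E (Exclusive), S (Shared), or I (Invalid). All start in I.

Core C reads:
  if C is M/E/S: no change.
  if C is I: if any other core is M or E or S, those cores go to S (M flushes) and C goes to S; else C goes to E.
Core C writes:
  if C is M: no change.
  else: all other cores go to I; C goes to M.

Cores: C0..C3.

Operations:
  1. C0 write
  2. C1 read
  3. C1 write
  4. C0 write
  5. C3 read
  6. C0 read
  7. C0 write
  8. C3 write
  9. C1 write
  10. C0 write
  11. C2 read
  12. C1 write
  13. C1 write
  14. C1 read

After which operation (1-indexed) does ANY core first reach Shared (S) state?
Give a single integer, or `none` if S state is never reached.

Answer: 2

Derivation:
Op 1: C0 write [C0 write: invalidate none -> C0=M] -> [M,I,I,I]
Op 2: C1 read [C1 read from I: others=['C0=M'] -> C1=S, others downsized to S] -> [S,S,I,I]
  -> First S state at op 2; remaining ops need not be traced.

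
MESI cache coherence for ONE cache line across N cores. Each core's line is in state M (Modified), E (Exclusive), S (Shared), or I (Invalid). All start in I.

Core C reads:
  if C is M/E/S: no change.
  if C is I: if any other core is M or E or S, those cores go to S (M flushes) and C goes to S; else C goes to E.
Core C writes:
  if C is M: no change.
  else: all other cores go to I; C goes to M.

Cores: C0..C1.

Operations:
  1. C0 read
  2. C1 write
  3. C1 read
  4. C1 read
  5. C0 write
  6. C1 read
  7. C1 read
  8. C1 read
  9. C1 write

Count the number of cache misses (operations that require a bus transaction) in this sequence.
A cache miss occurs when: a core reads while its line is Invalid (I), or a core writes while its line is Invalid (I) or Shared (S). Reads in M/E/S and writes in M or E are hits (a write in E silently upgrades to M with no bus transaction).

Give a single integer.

Answer: 5

Derivation:
Op 1: C0 read [C0 read from I: no other sharers -> C0=E (exclusive)] -> [E,I] [MISS #1: read from I]
Op 2: C1 write [C1 write: invalidate ['C0=E'] -> C1=M] -> [I,M] [MISS #2: write from I]
Op 3: C1 read [C1 read: already in M, no change] -> [I,M] [hit: read from M]
Op 4: C1 read [C1 read: already in M, no change] -> [I,M] [hit: read from M]
Op 5: C0 write [C0 write: invalidate ['C1=M'] -> C0=M] -> [M,I] [MISS #3: write from I]
Op 6: C1 read [C1 read from I: others=['C0=M'] -> C1=S, others downsized to S] -> [S,S] [MISS #4: read from I]
Op 7: C1 read [C1 read: already in S, no change] -> [S,S] [hit: read from S]
Op 8: C1 read [C1 read: already in S, no change] -> [S,S] [hit: read from S]
Op 9: C1 write [C1 write: invalidate ['C0=S'] -> C1=M] -> [I,M] [MISS #5: write from S]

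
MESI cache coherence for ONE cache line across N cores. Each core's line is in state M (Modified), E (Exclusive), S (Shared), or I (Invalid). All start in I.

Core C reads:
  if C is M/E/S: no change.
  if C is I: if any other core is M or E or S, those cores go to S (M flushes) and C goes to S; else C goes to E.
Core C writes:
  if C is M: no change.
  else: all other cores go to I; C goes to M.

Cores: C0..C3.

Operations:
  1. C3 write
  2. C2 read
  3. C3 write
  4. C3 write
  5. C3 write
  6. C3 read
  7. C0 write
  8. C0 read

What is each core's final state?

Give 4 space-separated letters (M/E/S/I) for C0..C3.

Answer: M I I I

Derivation:
Op 1: C3 write [C3 write: invalidate none -> C3=M] -> [I,I,I,M]
Op 2: C2 read [C2 read from I: others=['C3=M'] -> C2=S, others downsized to S] -> [I,I,S,S]
Op 3: C3 write [C3 write: invalidate ['C2=S'] -> C3=M] -> [I,I,I,M]
Op 4: C3 write [C3 write: already M (modified), no change] -> [I,I,I,M]
Op 5: C3 write [C3 write: already M (modified), no change] -> [I,I,I,M]
Op 6: C3 read [C3 read: already in M, no change] -> [I,I,I,M]
Op 7: C0 write [C0 write: invalidate ['C3=M'] -> C0=M] -> [M,I,I,I]
Op 8: C0 read [C0 read: already in M, no change] -> [M,I,I,I]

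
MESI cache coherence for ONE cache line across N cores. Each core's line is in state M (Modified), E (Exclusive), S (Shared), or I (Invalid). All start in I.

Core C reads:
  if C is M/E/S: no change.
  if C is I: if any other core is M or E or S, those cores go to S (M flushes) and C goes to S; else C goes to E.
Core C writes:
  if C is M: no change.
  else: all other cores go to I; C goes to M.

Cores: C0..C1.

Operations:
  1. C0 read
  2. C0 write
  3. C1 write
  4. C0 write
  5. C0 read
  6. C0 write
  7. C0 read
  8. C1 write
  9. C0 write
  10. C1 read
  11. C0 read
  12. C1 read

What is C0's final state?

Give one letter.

Op 1: C0 read [C0 read from I: no other sharers -> C0=E (exclusive)] -> [E,I]
Op 2: C0 write [C0 write: invalidate none -> C0=M] -> [M,I]
Op 3: C1 write [C1 write: invalidate ['C0=M'] -> C1=M] -> [I,M]
Op 4: C0 write [C0 write: invalidate ['C1=M'] -> C0=M] -> [M,I]
Op 5: C0 read [C0 read: already in M, no change] -> [M,I]
Op 6: C0 write [C0 write: already M (modified), no change] -> [M,I]
Op 7: C0 read [C0 read: already in M, no change] -> [M,I]
Op 8: C1 write [C1 write: invalidate ['C0=M'] -> C1=M] -> [I,M]
Op 9: C0 write [C0 write: invalidate ['C1=M'] -> C0=M] -> [M,I]
Op 10: C1 read [C1 read from I: others=['C0=M'] -> C1=S, others downsized to S] -> [S,S]
Op 11: C0 read [C0 read: already in S, no change] -> [S,S]
Op 12: C1 read [C1 read: already in S, no change] -> [S,S]

Answer: S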